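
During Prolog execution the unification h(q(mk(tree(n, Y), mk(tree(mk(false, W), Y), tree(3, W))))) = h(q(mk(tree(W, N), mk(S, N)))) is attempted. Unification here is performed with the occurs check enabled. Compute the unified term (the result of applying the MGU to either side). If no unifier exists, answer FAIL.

Decompose h/1: q(mk(tree(n, Y), mk(tree(mk(false, W), Y), tree(3, W)))) = q(mk(tree(W, N), mk(S, N))).
Decompose q/1: mk(tree(n, Y), mk(tree(mk(false, W), Y), tree(3, W))) = mk(tree(W, N), mk(S, N)).
Decompose mk/2: tree(n, Y) = tree(W, N),  mk(tree(mk(false, W), Y), tree(3, W)) = mk(S, N).
Decompose tree/2: n = W,  Y = N.
Bind W := n; substituting into the one remaining equation that mentions W gives: mk(tree(mk(false, n), Y), tree(3, n)) = mk(S, N).
Bind Y := N; substituting into the remaining equation gives: mk(tree(mk(false, n), N), tree(3, n)) = mk(S, N).
Decompose mk/2: tree(mk(false, n), N) = S,  tree(3, n) = N.
Bind S := tree(mk(false, n), N); no other remaining equation mentions S.
Bind N := tree(3, n). Substituting into the earlier bindings gives Y := tree(3, n), S := tree(mk(false, n), tree(3, n)).
Applying the MGU to either side gives h(q(mk(tree(n, tree(3, n)), mk(tree(mk(false, n), tree(3, n)), tree(3, n))))).

h(q(mk(tree(n, tree(3, n)), mk(tree(mk(false, n), tree(3, n)), tree(3, n)))))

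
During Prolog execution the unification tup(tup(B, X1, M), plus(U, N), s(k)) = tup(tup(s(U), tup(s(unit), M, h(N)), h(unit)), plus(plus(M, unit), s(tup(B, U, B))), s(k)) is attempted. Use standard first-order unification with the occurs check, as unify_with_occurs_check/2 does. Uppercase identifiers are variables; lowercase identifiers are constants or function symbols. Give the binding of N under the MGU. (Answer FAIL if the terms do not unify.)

Decompose tup/3: tup(B, X1, M) = tup(s(U), tup(s(unit), M, h(N)), h(unit)),  plus(U, N) = plus(plus(M, unit), s(tup(B, U, B))),  s(k) = s(k).
Decompose tup/3: B = s(U),  X1 = tup(s(unit), M, h(N)),  M = h(unit).
Bind B := s(U); substituting into the one remaining equation that mentions B gives: plus(U, N) = plus(plus(M, unit), s(tup(s(U), U, s(U)))).
Bind X1 := tup(s(unit), M, h(N)); no other remaining equation mentions X1.
Bind M := h(unit); substituting into the one remaining equation that mentions M gives: plus(U, N) = plus(plus(h(unit), unit), s(tup(s(U), U, s(U)))). Substituting into the earlier binding gives X1 := tup(s(unit), h(unit), h(N)).
Decompose plus/2: U = plus(h(unit), unit),  N = s(tup(s(U), U, s(U))).
Bind U := plus(h(unit), unit); substituting into the one remaining equation that mentions U gives: N = s(tup(s(plus(h(unit), unit)), plus(h(unit), unit), s(plus(h(unit), unit)))). Substituting into the earlier binding gives B := s(plus(h(unit), unit)).
Bind N := s(tup(s(plus(h(unit), unit)), plus(h(unit), unit), s(plus(h(unit), unit)))); no other remaining equation mentions N. Substituting into the earlier binding gives X1 := tup(s(unit), h(unit), h(s(tup(s(plus(h(unit), unit)), plus(h(unit), unit), s(plus(h(unit), unit)))))).
Delete trivial equation s(k) = s(k).
MGU = { B = s(plus(h(unit), unit)), X1 = tup(s(unit), h(unit), h(s(tup(s(plus(h(unit), unit)), plus(h(unit), unit), s(plus(h(unit), unit)))))), M = h(unit), U = plus(h(unit), unit), N = s(tup(s(plus(h(unit), unit)), plus(h(unit), unit), s(plus(h(unit), unit)))) }, so N = s(tup(s(plus(h(unit), unit)), plus(h(unit), unit), s(plus(h(unit), unit)))).

s(tup(s(plus(h(unit), unit)), plus(h(unit), unit), s(plus(h(unit), unit))))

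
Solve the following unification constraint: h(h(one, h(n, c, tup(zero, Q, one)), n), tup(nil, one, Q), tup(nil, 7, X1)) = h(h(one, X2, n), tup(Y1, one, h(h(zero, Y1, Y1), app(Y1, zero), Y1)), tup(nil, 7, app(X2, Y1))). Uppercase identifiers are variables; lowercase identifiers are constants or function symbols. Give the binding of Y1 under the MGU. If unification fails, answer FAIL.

Decompose h/3: h(one, h(n, c, tup(zero, Q, one)), n) = h(one, X2, n),  tup(nil, one, Q) = tup(Y1, one, h(h(zero, Y1, Y1), app(Y1, zero), Y1)),  tup(nil, 7, X1) = tup(nil, 7, app(X2, Y1)).
Decompose h/3: one = one,  h(n, c, tup(zero, Q, one)) = X2,  n = n.
Delete trivial equation one = one.
Bind X2 := h(n, c, tup(zero, Q, one)); substituting into the one remaining equation that mentions X2 gives: tup(nil, 7, X1) = tup(nil, 7, app(h(n, c, tup(zero, Q, one)), Y1)).
Delete trivial equation n = n.
Decompose tup/3: nil = Y1,  one = one,  Q = h(h(zero, Y1, Y1), app(Y1, zero), Y1).
Bind Y1 := nil; substituting into the 2 remaining equations that mention Y1 gives: Q = h(h(zero, nil, nil), app(nil, zero), nil),  tup(nil, 7, X1) = tup(nil, 7, app(h(n, c, tup(zero, Q, one)), nil)).
Delete trivial equation one = one.
Bind Q := h(h(zero, nil, nil), app(nil, zero), nil); substituting into the remaining equation gives: tup(nil, 7, X1) = tup(nil, 7, app(h(n, c, tup(zero, h(h(zero, nil, nil), app(nil, zero), nil), one)), nil)). Substituting into the earlier binding gives X2 := h(n, c, tup(zero, h(h(zero, nil, nil), app(nil, zero), nil), one)).
Decompose tup/3: nil = nil,  7 = 7,  X1 = app(h(n, c, tup(zero, h(h(zero, nil, nil), app(nil, zero), nil), one)), nil).
Delete trivial equation nil = nil.
Delete trivial equation 7 = 7.
Bind X1 := app(h(n, c, tup(zero, h(h(zero, nil, nil), app(nil, zero), nil), one)), nil).
MGU = { X2 := h(n, c, tup(zero, h(h(zero, nil, nil), app(nil, zero), nil), one)), Y1 := nil, Q := h(h(zero, nil, nil), app(nil, zero), nil), X1 := app(h(n, c, tup(zero, h(h(zero, nil, nil), app(nil, zero), nil), one)), nil) }, so Y1 := nil.

nil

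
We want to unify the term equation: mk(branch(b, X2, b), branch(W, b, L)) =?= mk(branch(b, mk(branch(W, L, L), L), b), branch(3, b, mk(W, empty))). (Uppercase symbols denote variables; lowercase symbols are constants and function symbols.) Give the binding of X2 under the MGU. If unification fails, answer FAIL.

Decompose mk/2: branch(b, X2, b) =?= branch(b, mk(branch(W, L, L), L), b),  branch(W, b, L) =?= branch(3, b, mk(W, empty)).
Decompose branch/3: b =?= b,  X2 =?= mk(branch(W, L, L), L),  b =?= b.
Delete trivial equation b =?= b.
Bind X2 := mk(branch(W, L, L), L); no other remaining equation mentions X2.
Delete trivial equation b =?= b.
Decompose branch/3: W =?= 3,  b =?= b,  L =?= mk(W, empty).
Bind W := 3; substituting into the one remaining equation that mentions W gives: L =?= mk(3, empty). Substituting into the earlier binding gives X2 := mk(branch(3, L, L), L).
Delete trivial equation b =?= b.
Bind L := mk(3, empty). Substituting into the earlier binding gives X2 := mk(branch(3, mk(3, empty), mk(3, empty)), mk(3, empty)).
MGU = { X2 ↦ mk(branch(3, mk(3, empty), mk(3, empty)), mk(3, empty)), W ↦ 3, L ↦ mk(3, empty) }, so X2 ↦ mk(branch(3, mk(3, empty), mk(3, empty)), mk(3, empty)).

mk(branch(3, mk(3, empty), mk(3, empty)), mk(3, empty))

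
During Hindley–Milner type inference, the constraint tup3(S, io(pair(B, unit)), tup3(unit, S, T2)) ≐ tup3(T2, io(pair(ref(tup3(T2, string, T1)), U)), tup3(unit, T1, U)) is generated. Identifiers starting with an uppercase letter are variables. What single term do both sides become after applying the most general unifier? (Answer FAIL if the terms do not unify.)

Decompose tup3/3: S ≐ T2,  io(pair(B, unit)) ≐ io(pair(ref(tup3(T2, string, T1)), U)),  tup3(unit, S, T2) ≐ tup3(unit, T1, U).
Bind S := T2; substituting into the one remaining equation that mentions S gives: tup3(unit, T2, T2) ≐ tup3(unit, T1, U).
Decompose io/1: pair(B, unit) ≐ pair(ref(tup3(T2, string, T1)), U).
Decompose pair/2: B ≐ ref(tup3(T2, string, T1)),  unit ≐ U.
Bind B := ref(tup3(T2, string, T1)); no other remaining equation mentions B.
Bind U := unit; substituting into the remaining equation gives: tup3(unit, T2, T2) ≐ tup3(unit, T1, unit).
Decompose tup3/3: unit ≐ unit,  T2 ≐ T1,  T2 ≐ unit.
Delete trivial equation unit ≐ unit.
Bind T2 := T1; substituting into the remaining equation gives: T1 ≐ unit. Substituting into the earlier bindings gives S := T1, B := ref(tup3(T1, string, T1)).
Bind T1 := unit. Substituting into the earlier bindings gives S := unit, B := ref(tup3(unit, string, unit)), T2 := unit.
Applying the MGU to either side gives tup3(unit, io(pair(ref(tup3(unit, string, unit)), unit)), tup3(unit, unit, unit)).

tup3(unit, io(pair(ref(tup3(unit, string, unit)), unit)), tup3(unit, unit, unit))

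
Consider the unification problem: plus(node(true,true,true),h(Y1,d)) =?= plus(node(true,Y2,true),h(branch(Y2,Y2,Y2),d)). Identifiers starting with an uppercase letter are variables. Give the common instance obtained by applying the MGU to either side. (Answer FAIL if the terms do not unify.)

Decompose plus/2: node(true,true,true) =?= node(true,Y2,true),  h(Y1,d) =?= h(branch(Y2,Y2,Y2),d).
Decompose node/3: true =?= true,  true =?= Y2,  true =?= true.
Delete trivial equation true =?= true.
Bind Y2 := true; substituting into the one remaining equation that mentions Y2 gives: h(Y1,d) =?= h(branch(true,true,true),d).
Delete trivial equation true =?= true.
Decompose h/2: Y1 =?= branch(true,true,true),  d =?= d.
Bind Y1 := branch(true,true,true); no other remaining equation mentions Y1.
Delete trivial equation d =?= d.
Applying the MGU to either side gives plus(node(true,true,true),h(branch(true,true,true),d)).

plus(node(true,true,true),h(branch(true,true,true),d))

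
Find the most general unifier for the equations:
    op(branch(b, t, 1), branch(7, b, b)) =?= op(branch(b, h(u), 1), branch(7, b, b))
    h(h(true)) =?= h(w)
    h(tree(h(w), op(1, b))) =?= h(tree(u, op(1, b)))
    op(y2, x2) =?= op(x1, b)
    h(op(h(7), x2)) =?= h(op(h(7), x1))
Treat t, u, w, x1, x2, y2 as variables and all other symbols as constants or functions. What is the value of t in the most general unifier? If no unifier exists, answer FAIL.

h(h(h(true)))

Decompose op/2: branch(b, t, 1) =?= branch(b, h(u), 1),  branch(7, b, b) =?= branch(7, b, b).
Decompose branch/3: b =?= b,  t =?= h(u),  1 =?= 1.
Delete trivial equation b =?= b.
Bind t := h(u); no other remaining equation mentions t.
Delete trivial equation 1 =?= 1.
Delete trivial equation branch(7, b, b) =?= branch(7, b, b).
Decompose h/1: h(true) =?= w.
Bind w := h(true); substituting into the one remaining equation that mentions w gives: h(tree(h(h(true)), op(1, b))) =?= h(tree(u, op(1, b))).
Decompose h/1: tree(h(h(true)), op(1, b)) =?= tree(u, op(1, b)).
Decompose tree/2: h(h(true)) =?= u,  op(1, b) =?= op(1, b).
Bind u := h(h(true)); no other remaining equation mentions u. Substituting into the earlier binding gives t := h(h(h(true))).
Delete trivial equation op(1, b) =?= op(1, b).
Decompose op/2: y2 =?= x1,  x2 =?= b.
Bind y2 := x1; no other remaining equation mentions y2.
Bind x2 := b; substituting into the remaining equation gives: h(op(h(7), b)) =?= h(op(h(7), x1)).
Decompose h/1: op(h(7), b) =?= op(h(7), x1).
Decompose op/2: h(7) =?= h(7),  b =?= x1.
Delete trivial equation h(7) =?= h(7).
Bind x1 := b. Substituting into the earlier binding gives y2 := b.
MGU = { t ↦ h(h(h(true))), w ↦ h(true), u ↦ h(h(true)), y2 ↦ b, x2 ↦ b, x1 ↦ b }, so t ↦ h(h(h(true))).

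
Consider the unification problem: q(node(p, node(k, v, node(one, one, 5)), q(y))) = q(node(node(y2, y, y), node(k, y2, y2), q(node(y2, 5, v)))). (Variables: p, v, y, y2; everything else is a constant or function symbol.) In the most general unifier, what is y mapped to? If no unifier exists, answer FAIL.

Decompose q/1: node(p, node(k, v, node(one, one, 5)), q(y)) = node(node(y2, y, y), node(k, y2, y2), q(node(y2, 5, v))).
Decompose node/3: p = node(y2, y, y),  node(k, v, node(one, one, 5)) = node(k, y2, y2),  q(y) = q(node(y2, 5, v)).
Bind p := node(y2, y, y); no other remaining equation mentions p.
Decompose node/3: k = k,  v = y2,  node(one, one, 5) = y2.
Delete trivial equation k = k.
Bind v := y2; substituting into the one remaining equation that mentions v gives: q(y) = q(node(y2, 5, y2)).
Bind y2 := node(one, one, 5); substituting into the remaining equation gives: q(y) = q(node(node(one, one, 5), 5, node(one, one, 5))). Substituting into the earlier bindings gives p := node(node(one, one, 5), y, y), v := node(one, one, 5).
Decompose q/1: y = node(node(one, one, 5), 5, node(one, one, 5)).
Bind y := node(node(one, one, 5), 5, node(one, one, 5)). Substituting into the earlier binding gives p := node(node(one, one, 5), node(node(one, one, 5), 5, node(one, one, 5)), node(node(one, one, 5), 5, node(one, one, 5))).
MGU = { p -> node(node(one, one, 5), node(node(one, one, 5), 5, node(one, one, 5)), node(node(one, one, 5), 5, node(one, one, 5))), v -> node(one, one, 5), y2 -> node(one, one, 5), y -> node(node(one, one, 5), 5, node(one, one, 5)) }, so y -> node(node(one, one, 5), 5, node(one, one, 5)).

node(node(one, one, 5), 5, node(one, one, 5))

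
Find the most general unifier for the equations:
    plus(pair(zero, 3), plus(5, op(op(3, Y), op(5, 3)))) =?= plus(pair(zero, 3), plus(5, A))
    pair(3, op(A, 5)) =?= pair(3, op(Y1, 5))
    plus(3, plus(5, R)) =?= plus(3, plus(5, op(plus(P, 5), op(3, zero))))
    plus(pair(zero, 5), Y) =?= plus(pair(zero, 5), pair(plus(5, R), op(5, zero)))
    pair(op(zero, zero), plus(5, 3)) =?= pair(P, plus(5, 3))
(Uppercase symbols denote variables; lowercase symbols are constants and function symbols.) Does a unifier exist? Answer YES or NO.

Decompose plus/2: pair(zero, 3) =?= pair(zero, 3),  plus(5, op(op(3, Y), op(5, 3))) =?= plus(5, A).
Delete trivial equation pair(zero, 3) =?= pair(zero, 3).
Decompose plus/2: 5 =?= 5,  op(op(3, Y), op(5, 3)) =?= A.
Delete trivial equation 5 =?= 5.
Bind A := op(op(3, Y), op(5, 3)); substituting into the one remaining equation that mentions A gives: pair(3, op(op(op(3, Y), op(5, 3)), 5)) =?= pair(3, op(Y1, 5)).
Decompose pair/2: 3 =?= 3,  op(op(op(3, Y), op(5, 3)), 5) =?= op(Y1, 5).
Delete trivial equation 3 =?= 3.
Decompose op/2: op(op(3, Y), op(5, 3)) =?= Y1,  5 =?= 5.
Bind Y1 := op(op(3, Y), op(5, 3)); no other remaining equation mentions Y1.
Delete trivial equation 5 =?= 5.
Decompose plus/2: 3 =?= 3,  plus(5, R) =?= plus(5, op(plus(P, 5), op(3, zero))).
Delete trivial equation 3 =?= 3.
Decompose plus/2: 5 =?= 5,  R =?= op(plus(P, 5), op(3, zero)).
Delete trivial equation 5 =?= 5.
Bind R := op(plus(P, 5), op(3, zero)); substituting into the one remaining equation that mentions R gives: plus(pair(zero, 5), Y) =?= plus(pair(zero, 5), pair(plus(5, op(plus(P, 5), op(3, zero))), op(5, zero))).
Decompose plus/2: pair(zero, 5) =?= pair(zero, 5),  Y =?= pair(plus(5, op(plus(P, 5), op(3, zero))), op(5, zero)).
Delete trivial equation pair(zero, 5) =?= pair(zero, 5).
Bind Y := pair(plus(5, op(plus(P, 5), op(3, zero))), op(5, zero)); no other remaining equation mentions Y. Substituting into the earlier bindings gives A := op(op(3, pair(plus(5, op(plus(P, 5), op(3, zero))), op(5, zero))), op(5, 3)), Y1 := op(op(3, pair(plus(5, op(plus(P, 5), op(3, zero))), op(5, zero))), op(5, 3)).
Decompose pair/2: op(zero, zero) =?= P,  plus(5, 3) =?= plus(5, 3).
Bind P := op(zero, zero); no other remaining equation mentions P. Substituting into the earlier bindings gives A := op(op(3, pair(plus(5, op(plus(op(zero, zero), 5), op(3, zero))), op(5, zero))), op(5, 3)), Y1 := op(op(3, pair(plus(5, op(plus(op(zero, zero), 5), op(3, zero))), op(5, zero))), op(5, 3)), R := op(plus(op(zero, zero), 5), op(3, zero)), Y := pair(plus(5, op(plus(op(zero, zero), 5), op(3, zero))), op(5, zero)).
Delete trivial equation plus(5, 3) =?= plus(5, 3).
No equations remain and no clash or occurs-check failure arose, so a unifier exists.

YES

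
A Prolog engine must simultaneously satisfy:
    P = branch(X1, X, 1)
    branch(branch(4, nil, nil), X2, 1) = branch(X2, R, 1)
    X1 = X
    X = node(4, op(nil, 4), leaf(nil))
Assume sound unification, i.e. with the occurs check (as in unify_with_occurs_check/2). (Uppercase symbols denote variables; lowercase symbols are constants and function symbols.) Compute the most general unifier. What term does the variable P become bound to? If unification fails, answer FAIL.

branch(node(4, op(nil, 4), leaf(nil)), node(4, op(nil, 4), leaf(nil)), 1)

Bind P := branch(X1, X, 1); no other remaining equation mentions P.
Decompose branch/3: branch(4, nil, nil) = X2,  X2 = R,  1 = 1.
Bind X2 := branch(4, nil, nil); substituting into the one remaining equation that mentions X2 gives: branch(4, nil, nil) = R.
Bind R := branch(4, nil, nil); no other remaining equation mentions R.
Delete trivial equation 1 = 1.
Bind X1 := X; no other remaining equation mentions X1. Substituting into the earlier binding gives P := branch(X, X, 1).
Bind X := node(4, op(nil, 4), leaf(nil)). Substituting into the earlier bindings gives P := branch(node(4, op(nil, 4), leaf(nil)), node(4, op(nil, 4), leaf(nil)), 1), X1 := node(4, op(nil, 4), leaf(nil)).
MGU = { P ↦ branch(node(4, op(nil, 4), leaf(nil)), node(4, op(nil, 4), leaf(nil)), 1), X2 ↦ branch(4, nil, nil), R ↦ branch(4, nil, nil), X1 ↦ node(4, op(nil, 4), leaf(nil)), X ↦ node(4, op(nil, 4), leaf(nil)) }, so P ↦ branch(node(4, op(nil, 4), leaf(nil)), node(4, op(nil, 4), leaf(nil)), 1).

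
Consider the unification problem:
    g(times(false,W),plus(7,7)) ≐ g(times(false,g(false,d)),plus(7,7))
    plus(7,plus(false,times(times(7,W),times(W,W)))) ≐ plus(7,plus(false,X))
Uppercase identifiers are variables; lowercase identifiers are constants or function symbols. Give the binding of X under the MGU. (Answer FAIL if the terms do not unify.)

Decompose g/2: times(false,W) ≐ times(false,g(false,d)),  plus(7,7) ≐ plus(7,7).
Decompose times/2: false ≐ false,  W ≐ g(false,d).
Delete trivial equation false ≐ false.
Bind W := g(false,d); substituting into the one remaining equation that mentions W gives: plus(7,plus(false,times(times(7,g(false,d)),times(g(false,d),g(false,d))))) ≐ plus(7,plus(false,X)).
Delete trivial equation plus(7,7) ≐ plus(7,7).
Decompose plus/2: 7 ≐ 7,  plus(false,times(times(7,g(false,d)),times(g(false,d),g(false,d)))) ≐ plus(false,X).
Delete trivial equation 7 ≐ 7.
Decompose plus/2: false ≐ false,  times(times(7,g(false,d)),times(g(false,d),g(false,d))) ≐ X.
Delete trivial equation false ≐ false.
Bind X := times(times(7,g(false,d)),times(g(false,d),g(false,d))).
MGU = { W ↦ g(false,d), X ↦ times(times(7,g(false,d)),times(g(false,d),g(false,d))) }, so X ↦ times(times(7,g(false,d)),times(g(false,d),g(false,d))).

times(times(7,g(false,d)),times(g(false,d),g(false,d)))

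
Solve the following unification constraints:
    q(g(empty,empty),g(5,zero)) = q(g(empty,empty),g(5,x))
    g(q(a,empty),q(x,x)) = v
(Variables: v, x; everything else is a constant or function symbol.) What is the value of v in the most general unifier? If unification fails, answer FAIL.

g(q(a,empty),q(zero,zero))

Decompose q/2: g(empty,empty) = g(empty,empty),  g(5,zero) = g(5,x).
Delete trivial equation g(empty,empty) = g(empty,empty).
Decompose g/2: 5 = 5,  zero = x.
Delete trivial equation 5 = 5.
Bind x := zero; substituting into the remaining equation gives: g(q(a,empty),q(zero,zero)) = v.
Bind v := g(q(a,empty),q(zero,zero)).
MGU = { x ↦ zero, v ↦ g(q(a,empty),q(zero,zero)) }, so v ↦ g(q(a,empty),q(zero,zero)).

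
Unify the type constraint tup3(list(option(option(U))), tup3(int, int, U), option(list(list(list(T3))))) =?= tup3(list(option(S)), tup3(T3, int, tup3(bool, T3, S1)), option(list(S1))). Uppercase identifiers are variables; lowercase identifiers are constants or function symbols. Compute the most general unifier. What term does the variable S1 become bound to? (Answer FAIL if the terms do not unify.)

list(list(int))

Decompose tup3/3: list(option(option(U))) =?= list(option(S)),  tup3(int, int, U) =?= tup3(T3, int, tup3(bool, T3, S1)),  option(list(list(list(T3)))) =?= option(list(S1)).
Decompose list/1: option(option(U)) =?= option(S).
Decompose option/1: option(U) =?= S.
Bind S := option(U); no other remaining equation mentions S.
Decompose tup3/3: int =?= T3,  int =?= int,  U =?= tup3(bool, T3, S1).
Bind T3 := int; substituting into the 2 remaining equations that mention T3 gives: U =?= tup3(bool, int, S1),  option(list(list(list(int)))) =?= option(list(S1)).
Delete trivial equation int =?= int.
Bind U := tup3(bool, int, S1); no other remaining equation mentions U. Substituting into the earlier binding gives S := option(tup3(bool, int, S1)).
Decompose option/1: list(list(list(int))) =?= list(S1).
Decompose list/1: list(list(int)) =?= S1.
Bind S1 := list(list(int)). Substituting into the earlier bindings gives S := option(tup3(bool, int, list(list(int)))), U := tup3(bool, int, list(list(int))).
MGU = { S ↦ option(tup3(bool, int, list(list(int)))), T3 ↦ int, U ↦ tup3(bool, int, list(list(int))), S1 ↦ list(list(int)) }, so S1 ↦ list(list(int)).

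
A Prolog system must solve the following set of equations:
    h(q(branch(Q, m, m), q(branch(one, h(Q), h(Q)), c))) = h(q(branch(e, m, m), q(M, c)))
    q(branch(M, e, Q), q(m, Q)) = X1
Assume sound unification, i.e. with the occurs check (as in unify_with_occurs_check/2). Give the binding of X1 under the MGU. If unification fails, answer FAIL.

Decompose h/1: q(branch(Q, m, m), q(branch(one, h(Q), h(Q)), c)) = q(branch(e, m, m), q(M, c)).
Decompose q/2: branch(Q, m, m) = branch(e, m, m),  q(branch(one, h(Q), h(Q)), c) = q(M, c).
Decompose branch/3: Q = e,  m = m,  m = m.
Bind Q := e; substituting into the 2 remaining equations that mention Q gives: q(branch(one, h(e), h(e)), c) = q(M, c),  q(branch(M, e, e), q(m, e)) = X1.
Delete trivial equation m = m.
Delete trivial equation m = m.
Decompose q/2: branch(one, h(e), h(e)) = M,  c = c.
Bind M := branch(one, h(e), h(e)); substituting into the one remaining equation that mentions M gives: q(branch(branch(one, h(e), h(e)), e, e), q(m, e)) = X1.
Delete trivial equation c = c.
Bind X1 := q(branch(branch(one, h(e), h(e)), e, e), q(m, e)).
MGU = { Q = e, M = branch(one, h(e), h(e)), X1 = q(branch(branch(one, h(e), h(e)), e, e), q(m, e)) }, so X1 = q(branch(branch(one, h(e), h(e)), e, e), q(m, e)).

q(branch(branch(one, h(e), h(e)), e, e), q(m, e))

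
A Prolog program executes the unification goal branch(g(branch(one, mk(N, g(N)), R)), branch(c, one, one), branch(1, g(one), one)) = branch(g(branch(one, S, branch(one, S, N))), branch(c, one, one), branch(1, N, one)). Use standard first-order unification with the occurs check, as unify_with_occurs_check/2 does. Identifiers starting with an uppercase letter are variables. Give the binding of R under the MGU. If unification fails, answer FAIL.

branch(one, mk(g(one), g(g(one))), g(one))

Decompose branch/3: g(branch(one, mk(N, g(N)), R)) = g(branch(one, S, branch(one, S, N))),  branch(c, one, one) = branch(c, one, one),  branch(1, g(one), one) = branch(1, N, one).
Decompose g/1: branch(one, mk(N, g(N)), R) = branch(one, S, branch(one, S, N)).
Decompose branch/3: one = one,  mk(N, g(N)) = S,  R = branch(one, S, N).
Delete trivial equation one = one.
Bind S := mk(N, g(N)); substituting into the one remaining equation that mentions S gives: R = branch(one, mk(N, g(N)), N).
Bind R := branch(one, mk(N, g(N)), N); no other remaining equation mentions R.
Delete trivial equation branch(c, one, one) = branch(c, one, one).
Decompose branch/3: 1 = 1,  g(one) = N,  one = one.
Delete trivial equation 1 = 1.
Bind N := g(one); no other remaining equation mentions N. Substituting into the earlier bindings gives S := mk(g(one), g(g(one))), R := branch(one, mk(g(one), g(g(one))), g(one)).
Delete trivial equation one = one.
MGU = { S ↦ mk(g(one), g(g(one))), R ↦ branch(one, mk(g(one), g(g(one))), g(one)), N ↦ g(one) }, so R ↦ branch(one, mk(g(one), g(g(one))), g(one)).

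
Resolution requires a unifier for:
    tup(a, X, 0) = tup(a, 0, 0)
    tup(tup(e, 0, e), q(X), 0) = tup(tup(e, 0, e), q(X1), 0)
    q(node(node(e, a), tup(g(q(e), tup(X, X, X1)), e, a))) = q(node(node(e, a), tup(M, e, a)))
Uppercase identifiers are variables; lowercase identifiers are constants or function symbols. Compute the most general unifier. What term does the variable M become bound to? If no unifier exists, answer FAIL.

Decompose tup/3: a = a,  X = 0,  0 = 0.
Delete trivial equation a = a.
Bind X := 0; substituting into the 2 remaining equations that mention X gives: tup(tup(e, 0, e), q(0), 0) = tup(tup(e, 0, e), q(X1), 0),  q(node(node(e, a), tup(g(q(e), tup(0, 0, X1)), e, a))) = q(node(node(e, a), tup(M, e, a))).
Delete trivial equation 0 = 0.
Decompose tup/3: tup(e, 0, e) = tup(e, 0, e),  q(0) = q(X1),  0 = 0.
Delete trivial equation tup(e, 0, e) = tup(e, 0, e).
Decompose q/1: 0 = X1.
Bind X1 := 0; substituting into the one remaining equation that mentions X1 gives: q(node(node(e, a), tup(g(q(e), tup(0, 0, 0)), e, a))) = q(node(node(e, a), tup(M, e, a))).
Delete trivial equation 0 = 0.
Decompose q/1: node(node(e, a), tup(g(q(e), tup(0, 0, 0)), e, a)) = node(node(e, a), tup(M, e, a)).
Decompose node/2: node(e, a) = node(e, a),  tup(g(q(e), tup(0, 0, 0)), e, a) = tup(M, e, a).
Delete trivial equation node(e, a) = node(e, a).
Decompose tup/3: g(q(e), tup(0, 0, 0)) = M,  e = e,  a = a.
Bind M := g(q(e), tup(0, 0, 0)); no other remaining equation mentions M.
Delete trivial equation e = e.
Delete trivial equation a = a.
MGU = { X ↦ 0, X1 ↦ 0, M ↦ g(q(e), tup(0, 0, 0)) }, so M ↦ g(q(e), tup(0, 0, 0)).

g(q(e), tup(0, 0, 0))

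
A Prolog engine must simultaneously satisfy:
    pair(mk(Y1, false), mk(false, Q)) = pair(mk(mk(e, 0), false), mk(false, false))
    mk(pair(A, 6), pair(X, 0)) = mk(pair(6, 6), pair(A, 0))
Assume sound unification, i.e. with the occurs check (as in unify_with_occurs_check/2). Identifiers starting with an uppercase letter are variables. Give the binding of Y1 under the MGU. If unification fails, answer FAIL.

mk(e, 0)

Decompose pair/2: mk(Y1, false) = mk(mk(e, 0), false),  mk(false, Q) = mk(false, false).
Decompose mk/2: Y1 = mk(e, 0),  false = false.
Bind Y1 := mk(e, 0); no other remaining equation mentions Y1.
Delete trivial equation false = false.
Decompose mk/2: false = false,  Q = false.
Delete trivial equation false = false.
Bind Q := false; no other remaining equation mentions Q.
Decompose mk/2: pair(A, 6) = pair(6, 6),  pair(X, 0) = pair(A, 0).
Decompose pair/2: A = 6,  6 = 6.
Bind A := 6; substituting into the one remaining equation that mentions A gives: pair(X, 0) = pair(6, 0).
Delete trivial equation 6 = 6.
Decompose pair/2: X = 6,  0 = 0.
Bind X := 6; no other remaining equation mentions X.
Delete trivial equation 0 = 0.
MGU = { Y1 ↦ mk(e, 0), Q ↦ false, A ↦ 6, X ↦ 6 }, so Y1 ↦ mk(e, 0).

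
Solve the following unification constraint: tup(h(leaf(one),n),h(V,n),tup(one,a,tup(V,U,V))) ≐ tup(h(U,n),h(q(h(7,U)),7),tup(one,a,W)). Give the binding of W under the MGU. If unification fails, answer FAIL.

Decompose tup/3: h(leaf(one),n) ≐ h(U,n),  h(V,n) ≐ h(q(h(7,U)),7),  tup(one,a,tup(V,U,V)) ≐ tup(one,a,W).
Decompose h/2: leaf(one) ≐ U,  n ≐ n.
Bind U := leaf(one); substituting into the 2 remaining equations that mention U gives: h(V,n) ≐ h(q(h(7,leaf(one))),7),  tup(one,a,tup(V,leaf(one),V)) ≐ tup(one,a,W).
Delete trivial equation n ≐ n.
Decompose h/2: V ≐ q(h(7,leaf(one))),  n ≐ 7.
Bind V := q(h(7,leaf(one))); substituting into the one remaining equation that mentions V gives: tup(one,a,tup(q(h(7,leaf(one))),leaf(one),q(h(7,leaf(one))))) ≐ tup(one,a,W).
Clash: constants n and 7 differ; no unifier exists.

FAIL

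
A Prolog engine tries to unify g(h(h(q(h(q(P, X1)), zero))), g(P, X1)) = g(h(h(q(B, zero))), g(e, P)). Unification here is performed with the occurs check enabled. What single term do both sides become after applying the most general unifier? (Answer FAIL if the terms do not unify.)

Decompose g/2: h(h(q(h(q(P, X1)), zero))) = h(h(q(B, zero))),  g(P, X1) = g(e, P).
Decompose h/1: h(q(h(q(P, X1)), zero)) = h(q(B, zero)).
Decompose h/1: q(h(q(P, X1)), zero) = q(B, zero).
Decompose q/2: h(q(P, X1)) = B,  zero = zero.
Bind B := h(q(P, X1)); no other remaining equation mentions B.
Delete trivial equation zero = zero.
Decompose g/2: P = e,  X1 = P.
Bind P := e; substituting into the remaining equation gives: X1 = e. Substituting into the earlier binding gives B := h(q(e, X1)).
Bind X1 := e. Substituting into the earlier binding gives B := h(q(e, e)).
Applying the MGU to either side gives g(h(h(q(h(q(e, e)), zero))), g(e, e)).

g(h(h(q(h(q(e, e)), zero))), g(e, e))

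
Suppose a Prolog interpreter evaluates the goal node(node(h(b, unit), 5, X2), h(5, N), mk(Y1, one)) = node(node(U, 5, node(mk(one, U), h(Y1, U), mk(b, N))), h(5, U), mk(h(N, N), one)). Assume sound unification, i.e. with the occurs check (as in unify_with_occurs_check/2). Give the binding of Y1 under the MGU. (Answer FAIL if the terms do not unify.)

Decompose node/3: node(h(b, unit), 5, X2) = node(U, 5, node(mk(one, U), h(Y1, U), mk(b, N))),  h(5, N) = h(5, U),  mk(Y1, one) = mk(h(N, N), one).
Decompose node/3: h(b, unit) = U,  5 = 5,  X2 = node(mk(one, U), h(Y1, U), mk(b, N)).
Bind U := h(b, unit); substituting into the 2 remaining equations that mention U gives: X2 = node(mk(one, h(b, unit)), h(Y1, h(b, unit)), mk(b, N)),  h(5, N) = h(5, h(b, unit)).
Delete trivial equation 5 = 5.
Bind X2 := node(mk(one, h(b, unit)), h(Y1, h(b, unit)), mk(b, N)); no other remaining equation mentions X2.
Decompose h/2: 5 = 5,  N = h(b, unit).
Delete trivial equation 5 = 5.
Bind N := h(b, unit); substituting into the remaining equation gives: mk(Y1, one) = mk(h(h(b, unit), h(b, unit)), one). Substituting into the earlier binding gives X2 := node(mk(one, h(b, unit)), h(Y1, h(b, unit)), mk(b, h(b, unit))).
Decompose mk/2: Y1 = h(h(b, unit), h(b, unit)),  one = one.
Bind Y1 := h(h(b, unit), h(b, unit)); no other remaining equation mentions Y1. Substituting into the earlier binding gives X2 := node(mk(one, h(b, unit)), h(h(h(b, unit), h(b, unit)), h(b, unit)), mk(b, h(b, unit))).
Delete trivial equation one = one.
MGU = { U -> h(b, unit), X2 -> node(mk(one, h(b, unit)), h(h(h(b, unit), h(b, unit)), h(b, unit)), mk(b, h(b, unit))), N -> h(b, unit), Y1 -> h(h(b, unit), h(b, unit)) }, so Y1 -> h(h(b, unit), h(b, unit)).

h(h(b, unit), h(b, unit))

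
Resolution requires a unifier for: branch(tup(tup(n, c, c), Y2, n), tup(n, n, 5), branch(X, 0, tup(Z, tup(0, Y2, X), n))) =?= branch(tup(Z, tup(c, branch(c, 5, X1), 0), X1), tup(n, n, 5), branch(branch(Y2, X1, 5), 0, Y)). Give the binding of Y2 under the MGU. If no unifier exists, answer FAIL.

tup(c, branch(c, 5, n), 0)

Decompose branch/3: tup(tup(n, c, c), Y2, n) =?= tup(Z, tup(c, branch(c, 5, X1), 0), X1),  tup(n, n, 5) =?= tup(n, n, 5),  branch(X, 0, tup(Z, tup(0, Y2, X), n)) =?= branch(branch(Y2, X1, 5), 0, Y).
Decompose tup/3: tup(n, c, c) =?= Z,  Y2 =?= tup(c, branch(c, 5, X1), 0),  n =?= X1.
Bind Z := tup(n, c, c); substituting into the one remaining equation that mentions Z gives: branch(X, 0, tup(tup(n, c, c), tup(0, Y2, X), n)) =?= branch(branch(Y2, X1, 5), 0, Y).
Bind Y2 := tup(c, branch(c, 5, X1), 0); substituting into the one remaining equation that mentions Y2 gives: branch(X, 0, tup(tup(n, c, c), tup(0, tup(c, branch(c, 5, X1), 0), X), n)) =?= branch(branch(tup(c, branch(c, 5, X1), 0), X1, 5), 0, Y).
Bind X1 := n; substituting into the one remaining equation that mentions X1 gives: branch(X, 0, tup(tup(n, c, c), tup(0, tup(c, branch(c, 5, n), 0), X), n)) =?= branch(branch(tup(c, branch(c, 5, n), 0), n, 5), 0, Y). Substituting into the earlier binding gives Y2 := tup(c, branch(c, 5, n), 0).
Delete trivial equation tup(n, n, 5) =?= tup(n, n, 5).
Decompose branch/3: X =?= branch(tup(c, branch(c, 5, n), 0), n, 5),  0 =?= 0,  tup(tup(n, c, c), tup(0, tup(c, branch(c, 5, n), 0), X), n) =?= Y.
Bind X := branch(tup(c, branch(c, 5, n), 0), n, 5); substituting into the one remaining equation that mentions X gives: tup(tup(n, c, c), tup(0, tup(c, branch(c, 5, n), 0), branch(tup(c, branch(c, 5, n), 0), n, 5)), n) =?= Y.
Delete trivial equation 0 =?= 0.
Bind Y := tup(tup(n, c, c), tup(0, tup(c, branch(c, 5, n), 0), branch(tup(c, branch(c, 5, n), 0), n, 5)), n).
MGU = { Z -> tup(n, c, c), Y2 -> tup(c, branch(c, 5, n), 0), X1 -> n, X -> branch(tup(c, branch(c, 5, n), 0), n, 5), Y -> tup(tup(n, c, c), tup(0, tup(c, branch(c, 5, n), 0), branch(tup(c, branch(c, 5, n), 0), n, 5)), n) }, so Y2 -> tup(c, branch(c, 5, n), 0).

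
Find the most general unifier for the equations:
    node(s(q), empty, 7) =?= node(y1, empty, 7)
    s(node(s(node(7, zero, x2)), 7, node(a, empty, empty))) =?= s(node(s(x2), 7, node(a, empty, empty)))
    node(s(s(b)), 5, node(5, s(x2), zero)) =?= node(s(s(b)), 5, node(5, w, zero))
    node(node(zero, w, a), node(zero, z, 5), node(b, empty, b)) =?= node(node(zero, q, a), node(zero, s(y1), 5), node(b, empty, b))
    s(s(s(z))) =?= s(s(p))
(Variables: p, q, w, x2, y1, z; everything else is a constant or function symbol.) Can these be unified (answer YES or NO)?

NO

Decompose node/3: s(q) =?= y1,  empty =?= empty,  7 =?= 7.
Bind y1 := s(q); substituting into the one remaining equation that mentions y1 gives: node(node(zero, w, a), node(zero, z, 5), node(b, empty, b)) =?= node(node(zero, q, a), node(zero, s(s(q)), 5), node(b, empty, b)).
Delete trivial equation empty =?= empty.
Delete trivial equation 7 =?= 7.
Decompose s/1: node(s(node(7, zero, x2)), 7, node(a, empty, empty)) =?= node(s(x2), 7, node(a, empty, empty)).
Decompose node/3: s(node(7, zero, x2)) =?= s(x2),  7 =?= 7,  node(a, empty, empty) =?= node(a, empty, empty).
Decompose s/1: node(7, zero, x2) =?= x2.
Occurs check fails: x2 occurs in node(7, zero, x2); the equation x2 =?= node(7, zero, x2) has no finite solution.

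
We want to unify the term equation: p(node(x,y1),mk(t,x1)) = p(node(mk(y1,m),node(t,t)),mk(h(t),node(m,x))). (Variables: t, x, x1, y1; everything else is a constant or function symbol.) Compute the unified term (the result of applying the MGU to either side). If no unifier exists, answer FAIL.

Decompose p/2: node(x,y1) = node(mk(y1,m),node(t,t)),  mk(t,x1) = mk(h(t),node(m,x)).
Decompose node/2: x = mk(y1,m),  y1 = node(t,t).
Bind x := mk(y1,m); substituting into the one remaining equation that mentions x gives: mk(t,x1) = mk(h(t),node(m,mk(y1,m))).
Bind y1 := node(t,t); substituting into the remaining equation gives: mk(t,x1) = mk(h(t),node(m,mk(node(t,t),m))). Substituting into the earlier binding gives x := mk(node(t,t),m).
Decompose mk/2: t = h(t),  x1 = node(m,mk(node(t,t),m)).
Occurs check fails: t occurs in h(t); the equation t = h(t) has no finite solution.

FAIL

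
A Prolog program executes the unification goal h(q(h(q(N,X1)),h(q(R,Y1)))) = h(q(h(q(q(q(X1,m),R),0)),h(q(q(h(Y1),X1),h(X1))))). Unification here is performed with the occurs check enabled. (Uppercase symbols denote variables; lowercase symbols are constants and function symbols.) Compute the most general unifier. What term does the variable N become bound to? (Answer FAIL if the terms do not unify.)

q(q(0,m),q(h(h(0)),0))

Decompose h/1: q(h(q(N,X1)),h(q(R,Y1))) = q(h(q(q(q(X1,m),R),0)),h(q(q(h(Y1),X1),h(X1)))).
Decompose q/2: h(q(N,X1)) = h(q(q(q(X1,m),R),0)),  h(q(R,Y1)) = h(q(q(h(Y1),X1),h(X1))).
Decompose h/1: q(N,X1) = q(q(q(X1,m),R),0).
Decompose q/2: N = q(q(X1,m),R),  X1 = 0.
Bind N := q(q(X1,m),R); no other remaining equation mentions N.
Bind X1 := 0; substituting into the remaining equation gives: h(q(R,Y1)) = h(q(q(h(Y1),0),h(0))). Substituting into the earlier binding gives N := q(q(0,m),R).
Decompose h/1: q(R,Y1) = q(q(h(Y1),0),h(0)).
Decompose q/2: R = q(h(Y1),0),  Y1 = h(0).
Bind R := q(h(Y1),0); no other remaining equation mentions R. Substituting into the earlier binding gives N := q(q(0,m),q(h(Y1),0)).
Bind Y1 := h(0). Substituting into the earlier bindings gives N := q(q(0,m),q(h(h(0)),0)), R := q(h(h(0)),0).
MGU = { N -> q(q(0,m),q(h(h(0)),0)), X1 -> 0, R -> q(h(h(0)),0), Y1 -> h(0) }, so N -> q(q(0,m),q(h(h(0)),0)).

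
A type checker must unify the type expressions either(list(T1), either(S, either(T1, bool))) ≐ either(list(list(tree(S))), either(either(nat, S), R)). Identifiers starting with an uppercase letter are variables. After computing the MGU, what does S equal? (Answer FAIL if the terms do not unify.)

Decompose either/2: list(T1) ≐ list(list(tree(S))),  either(S, either(T1, bool)) ≐ either(either(nat, S), R).
Decompose list/1: T1 ≐ list(tree(S)).
Bind T1 := list(tree(S)); substituting into the remaining equation gives: either(S, either(list(tree(S)), bool)) ≐ either(either(nat, S), R).
Decompose either/2: S ≐ either(nat, S),  either(list(tree(S)), bool) ≐ R.
Occurs check fails: S occurs in either(nat, S); the equation S ≐ either(nat, S) has no finite solution.

FAIL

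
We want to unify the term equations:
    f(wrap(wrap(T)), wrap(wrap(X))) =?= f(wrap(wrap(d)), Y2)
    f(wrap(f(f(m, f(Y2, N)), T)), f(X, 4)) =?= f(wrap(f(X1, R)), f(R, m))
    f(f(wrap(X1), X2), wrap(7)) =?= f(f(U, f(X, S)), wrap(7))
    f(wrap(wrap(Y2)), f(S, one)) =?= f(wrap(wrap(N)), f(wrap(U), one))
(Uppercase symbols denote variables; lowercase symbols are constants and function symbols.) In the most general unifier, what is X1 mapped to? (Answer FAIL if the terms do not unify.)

FAIL

Decompose f/2: wrap(wrap(T)) =?= wrap(wrap(d)),  wrap(wrap(X)) =?= Y2.
Decompose wrap/1: wrap(T) =?= wrap(d).
Decompose wrap/1: T =?= d.
Bind T := d; substituting into the one remaining equation that mentions T gives: f(wrap(f(f(m, f(Y2, N)), d)), f(X, 4)) =?= f(wrap(f(X1, R)), f(R, m)).
Bind Y2 := wrap(wrap(X)); substituting into the 2 remaining equations that mention Y2 gives: f(wrap(f(f(m, f(wrap(wrap(X)), N)), d)), f(X, 4)) =?= f(wrap(f(X1, R)), f(R, m)),  f(wrap(wrap(wrap(wrap(X)))), f(S, one)) =?= f(wrap(wrap(N)), f(wrap(U), one)).
Decompose f/2: wrap(f(f(m, f(wrap(wrap(X)), N)), d)) =?= wrap(f(X1, R)),  f(X, 4) =?= f(R, m).
Decompose wrap/1: f(f(m, f(wrap(wrap(X)), N)), d) =?= f(X1, R).
Decompose f/2: f(m, f(wrap(wrap(X)), N)) =?= X1,  d =?= R.
Bind X1 := f(m, f(wrap(wrap(X)), N)); substituting into the one remaining equation that mentions X1 gives: f(f(wrap(f(m, f(wrap(wrap(X)), N))), X2), wrap(7)) =?= f(f(U, f(X, S)), wrap(7)).
Bind R := d; substituting into the one remaining equation that mentions R gives: f(X, 4) =?= f(d, m).
Decompose f/2: X =?= d,  4 =?= m.
Bind X := d; substituting into the 2 remaining equations that mention X gives: f(f(wrap(f(m, f(wrap(wrap(d)), N))), X2), wrap(7)) =?= f(f(U, f(d, S)), wrap(7)),  f(wrap(wrap(wrap(wrap(d)))), f(S, one)) =?= f(wrap(wrap(N)), f(wrap(U), one)). Substituting into the earlier bindings gives Y2 := wrap(wrap(d)), X1 := f(m, f(wrap(wrap(d)), N)).
Clash: constants 4 and m differ; no unifier exists.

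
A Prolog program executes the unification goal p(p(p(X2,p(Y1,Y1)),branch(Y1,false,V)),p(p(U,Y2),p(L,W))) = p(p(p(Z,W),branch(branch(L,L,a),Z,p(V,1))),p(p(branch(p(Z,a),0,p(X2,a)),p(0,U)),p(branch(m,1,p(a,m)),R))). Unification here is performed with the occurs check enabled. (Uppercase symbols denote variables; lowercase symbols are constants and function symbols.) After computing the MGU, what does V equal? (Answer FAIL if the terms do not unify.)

FAIL

Decompose p/2: p(p(X2,p(Y1,Y1)),branch(Y1,false,V)) = p(p(Z,W),branch(branch(L,L,a),Z,p(V,1))),  p(p(U,Y2),p(L,W)) = p(p(branch(p(Z,a),0,p(X2,a)),p(0,U)),p(branch(m,1,p(a,m)),R)).
Decompose p/2: p(X2,p(Y1,Y1)) = p(Z,W),  branch(Y1,false,V) = branch(branch(L,L,a),Z,p(V,1)).
Decompose p/2: X2 = Z,  p(Y1,Y1) = W.
Bind X2 := Z; substituting into the one remaining equation that mentions X2 gives: p(p(U,Y2),p(L,W)) = p(p(branch(p(Z,a),0,p(Z,a)),p(0,U)),p(branch(m,1,p(a,m)),R)).
Bind W := p(Y1,Y1); substituting into the one remaining equation that mentions W gives: p(p(U,Y2),p(L,p(Y1,Y1))) = p(p(branch(p(Z,a),0,p(Z,a)),p(0,U)),p(branch(m,1,p(a,m)),R)).
Decompose branch/3: Y1 = branch(L,L,a),  false = Z,  V = p(V,1).
Bind Y1 := branch(L,L,a); substituting into the one remaining equation that mentions Y1 gives: p(p(U,Y2),p(L,p(branch(L,L,a),branch(L,L,a)))) = p(p(branch(p(Z,a),0,p(Z,a)),p(0,U)),p(branch(m,1,p(a,m)),R)). Substituting into the earlier binding gives W := p(branch(L,L,a),branch(L,L,a)).
Bind Z := false; substituting into the one remaining equation that mentions Z gives: p(p(U,Y2),p(L,p(branch(L,L,a),branch(L,L,a)))) = p(p(branch(p(false,a),0,p(false,a)),p(0,U)),p(branch(m,1,p(a,m)),R)). Substituting into the earlier binding gives X2 := false.
Occurs check fails: V occurs in p(V,1); the equation V = p(V,1) has no finite solution.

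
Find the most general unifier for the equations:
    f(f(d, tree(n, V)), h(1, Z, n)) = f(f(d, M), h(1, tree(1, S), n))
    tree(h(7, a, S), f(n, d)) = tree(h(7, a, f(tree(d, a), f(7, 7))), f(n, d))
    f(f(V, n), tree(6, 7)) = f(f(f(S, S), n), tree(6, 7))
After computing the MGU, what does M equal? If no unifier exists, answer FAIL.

Decompose f/2: f(d, tree(n, V)) = f(d, M),  h(1, Z, n) = h(1, tree(1, S), n).
Decompose f/2: d = d,  tree(n, V) = M.
Delete trivial equation d = d.
Bind M := tree(n, V); no other remaining equation mentions M.
Decompose h/3: 1 = 1,  Z = tree(1, S),  n = n.
Delete trivial equation 1 = 1.
Bind Z := tree(1, S); no other remaining equation mentions Z.
Delete trivial equation n = n.
Decompose tree/2: h(7, a, S) = h(7, a, f(tree(d, a), f(7, 7))),  f(n, d) = f(n, d).
Decompose h/3: 7 = 7,  a = a,  S = f(tree(d, a), f(7, 7)).
Delete trivial equation 7 = 7.
Delete trivial equation a = a.
Bind S := f(tree(d, a), f(7, 7)); substituting into the one remaining equation that mentions S gives: f(f(V, n), tree(6, 7)) = f(f(f(f(tree(d, a), f(7, 7)), f(tree(d, a), f(7, 7))), n), tree(6, 7)). Substituting into the earlier binding gives Z := tree(1, f(tree(d, a), f(7, 7))).
Delete trivial equation f(n, d) = f(n, d).
Decompose f/2: f(V, n) = f(f(f(tree(d, a), f(7, 7)), f(tree(d, a), f(7, 7))), n),  tree(6, 7) = tree(6, 7).
Decompose f/2: V = f(f(tree(d, a), f(7, 7)), f(tree(d, a), f(7, 7))),  n = n.
Bind V := f(f(tree(d, a), f(7, 7)), f(tree(d, a), f(7, 7))); no other remaining equation mentions V. Substituting into the earlier binding gives M := tree(n, f(f(tree(d, a), f(7, 7)), f(tree(d, a), f(7, 7)))).
Delete trivial equation n = n.
Delete trivial equation tree(6, 7) = tree(6, 7).
MGU = { M ↦ tree(n, f(f(tree(d, a), f(7, 7)), f(tree(d, a), f(7, 7)))), Z ↦ tree(1, f(tree(d, a), f(7, 7))), S ↦ f(tree(d, a), f(7, 7)), V ↦ f(f(tree(d, a), f(7, 7)), f(tree(d, a), f(7, 7))) }, so M ↦ tree(n, f(f(tree(d, a), f(7, 7)), f(tree(d, a), f(7, 7)))).

tree(n, f(f(tree(d, a), f(7, 7)), f(tree(d, a), f(7, 7))))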